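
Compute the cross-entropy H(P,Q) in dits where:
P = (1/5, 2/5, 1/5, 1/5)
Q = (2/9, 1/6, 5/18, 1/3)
0.6486 dits

Cross-entropy: H(P,Q) = -Σ p(x) log q(x)

Alternatively: H(P,Q) = H(P) + D_KL(P||Q)
H(P) = 0.5786 dits
D_KL(P||Q) = 0.0700 dits

H(P,Q) = 0.5786 + 0.0700 = 0.6486 dits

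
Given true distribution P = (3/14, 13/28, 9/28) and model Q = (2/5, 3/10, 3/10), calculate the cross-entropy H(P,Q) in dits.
0.4961 dits

Cross-entropy: H(P,Q) = -Σ p(x) log q(x)

Alternatively: H(P,Q) = H(P) + D_KL(P||Q)
H(P) = 0.4565 dits
D_KL(P||Q) = 0.0396 dits

H(P,Q) = 0.4565 + 0.0396 = 0.4961 dits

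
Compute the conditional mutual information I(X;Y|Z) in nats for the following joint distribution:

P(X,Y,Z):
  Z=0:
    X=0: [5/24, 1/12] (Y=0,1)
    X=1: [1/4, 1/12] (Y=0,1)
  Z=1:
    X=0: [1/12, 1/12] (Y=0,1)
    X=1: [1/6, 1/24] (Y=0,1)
0.0194 nats

Conditional mutual information: I(X;Y|Z) = H(X|Z) + H(Y|Z) - H(X,Y|Z)

H(Z) = 0.6616
H(X,Z) = 1.3510 → H(X|Z) = 0.6894
H(Y,Z) = 1.2627 → H(Y|Z) = 0.6011
H(X,Y,Z) = 1.9327 → H(X,Y|Z) = 1.2712

I(X;Y|Z) = 0.6894 + 0.6011 - 1.2712 = 0.0194 nats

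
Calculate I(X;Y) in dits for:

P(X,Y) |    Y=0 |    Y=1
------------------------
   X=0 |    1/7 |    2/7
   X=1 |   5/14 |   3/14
0.0184 dits

Mutual information: I(X;Y) = H(X) + H(Y) - H(X,Y)

Marginals:
P(X) = (3/7, 4/7), H(X) = 0.2966 dits
P(Y) = (1/2, 1/2), H(Y) = 0.3010 dits

Joint entropy: H(X,Y) = 0.5792 dits

I(X;Y) = 0.2966 + 0.3010 - 0.5792 = 0.0184 dits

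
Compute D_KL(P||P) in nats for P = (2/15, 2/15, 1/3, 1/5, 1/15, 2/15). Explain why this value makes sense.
0.0000 nats

KL divergence satisfies the Gibbs inequality: D_KL(P||Q) ≥ 0 for all distributions P, Q.

D_KL(P||Q) = Σ p(x) log(p(x)/q(x))
Each term is p(x) × log_e(p(x)/p(x)) = p(x) × log_e(1) = 0, so the sum is 0.
D_KL(P||Q) = 0.0000 nats

When P = Q, the KL divergence is exactly 0, as there is no 'divergence' between identical distributions.

This non-negativity is a fundamental property: relative entropy cannot be negative because it measures how different Q is from P.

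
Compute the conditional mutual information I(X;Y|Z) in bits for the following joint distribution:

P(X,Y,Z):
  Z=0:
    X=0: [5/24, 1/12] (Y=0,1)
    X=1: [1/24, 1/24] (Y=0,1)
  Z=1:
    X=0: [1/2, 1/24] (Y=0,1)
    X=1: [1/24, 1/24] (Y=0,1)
0.0681 bits

Conditional mutual information: I(X;Y|Z) = H(X|Z) + H(Y|Z) - H(X,Y|Z)

H(Z) = 0.9544
H(X,Z) = 1.5951 → H(X|Z) = 0.6406
H(Y,Z) = 1.6529 → H(Y|Z) = 0.6984
H(X,Y,Z) = 2.2254 → H(X,Y|Z) = 1.2710

I(X;Y|Z) = 0.6406 + 0.6984 - 1.2710 = 0.0681 bits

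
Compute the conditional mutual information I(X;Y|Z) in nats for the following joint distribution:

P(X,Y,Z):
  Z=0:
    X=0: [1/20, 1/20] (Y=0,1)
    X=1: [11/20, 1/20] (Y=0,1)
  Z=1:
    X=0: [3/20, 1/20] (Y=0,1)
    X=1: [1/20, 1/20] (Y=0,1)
0.0548 nats

Conditional mutual information: I(X;Y|Z) = H(X|Z) + H(Y|Z) - H(X,Y|Z)

H(Z) = 0.6109
H(X,Z) = 1.0889 → H(X|Z) = 0.4780
H(Y,Z) = 1.0889 → H(Y|Z) = 0.4780
H(X,Y,Z) = 1.5121 → H(X,Y|Z) = 0.9012

I(X;Y|Z) = 0.4780 + 0.4780 - 0.9012 = 0.0548 nats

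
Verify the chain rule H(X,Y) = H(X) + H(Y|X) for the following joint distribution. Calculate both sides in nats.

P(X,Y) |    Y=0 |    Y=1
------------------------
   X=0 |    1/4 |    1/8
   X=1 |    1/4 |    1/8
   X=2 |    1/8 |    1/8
H(X,Y) = 1.7329, H(X) = 1.0822, H(Y|X) = 0.6507 (all in nats)

Chain rule: H(X,Y) = H(X) + H(Y|X)

Left side — joint entropy directly:
H(X,Y) = -Σ p(x,y) log p(x,y) = 1.7329 nats

Right side — compute H(Y|X) from the conditional distributions:
P(X) = (3/8, 3/8, 1/4), so H(X) = 1.0822 nats
H(Y|X) = Σ_x P(X=x) · H(Y|X=x):
  P(Y|X=0) = (2/3, 1/3), H(Y|X=0) = 0.6365, weight P(X=0) = 3/8
  P(Y|X=1) = (2/3, 1/3), H(Y|X=1) = 0.6365, weight P(X=1) = 3/8
  P(Y|X=2) = (1/2, 1/2), H(Y|X=2) = 0.6931, weight P(X=2) = 1/4
H(Y|X) = 0.6507 nats

H(X) + H(Y|X) = 1.0822 + 0.6507 = 1.7329 nats

Both sides equal 1.7329 nats. ✓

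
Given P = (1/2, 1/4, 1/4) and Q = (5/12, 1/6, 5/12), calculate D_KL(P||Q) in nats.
0.0648 nats

KL divergence: D_KL(P||Q) = Σ p(x) log(p(x)/q(x))

Computing term by term:
  x=0: 1/2 × log_e[(1/2)/(5/12)] = 1/2 × 0.1823 = 0.0912
  x=1: 1/4 × log_e[(1/4)/(1/6)] = 1/4 × 0.4055 = 0.1014
  x=2: 1/4 × log_e[(1/4)/(5/12)] = 1/4 × -0.5108 = -0.1277

D_KL(P||Q) = 0.0648 nats

Note: KL divergence is always non-negative and equals 0 iff P = Q.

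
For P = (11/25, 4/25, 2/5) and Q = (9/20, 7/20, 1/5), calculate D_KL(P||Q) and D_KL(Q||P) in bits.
D_KL(P||Q) = 0.2050, D_KL(Q||P) = 0.2098

KL divergence is not symmetric: D_KL(P||Q) ≠ D_KL(Q||P) in general.

D_KL(P||Q) = 0.2050 bits
D_KL(Q||P) = 0.2098 bits

No, they are not equal!

This asymmetry is why KL divergence is not a true distance metric.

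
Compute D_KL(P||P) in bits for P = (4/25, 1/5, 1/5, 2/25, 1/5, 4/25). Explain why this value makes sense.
0.0000 bits

KL divergence satisfies the Gibbs inequality: D_KL(P||Q) ≥ 0 for all distributions P, Q.

D_KL(P||Q) = Σ p(x) log(p(x)/q(x))
Each term is p(x) × log_2(p(x)/p(x)) = p(x) × log_2(1) = 0, so the sum is 0.
D_KL(P||Q) = 0.0000 bits

When P = Q, the KL divergence is exactly 0, as there is no 'divergence' between identical distributions.

This non-negativity is a fundamental property: relative entropy cannot be negative because it measures how different Q is from P.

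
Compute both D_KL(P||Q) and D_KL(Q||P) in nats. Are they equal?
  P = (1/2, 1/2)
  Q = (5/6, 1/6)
D_KL(P||Q) = 0.2939, D_KL(Q||P) = 0.2426

KL divergence is not symmetric: D_KL(P||Q) ≠ D_KL(Q||P) in general.

D_KL(P||Q) = 0.2939 nats
D_KL(Q||P) = 0.2426 nats

No, they are not equal!

This asymmetry is why KL divergence is not a true distance metric.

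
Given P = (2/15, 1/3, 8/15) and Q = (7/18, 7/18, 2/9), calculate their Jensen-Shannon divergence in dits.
0.0290 dits

Jensen-Shannon divergence is:
JSD(P||Q) = 0.5 × D_KL(P||M) + 0.5 × D_KL(Q||M)
where M = 0.5 × (P + Q) is the mixture distribution.

M = 0.5 × (2/15, 1/3, 8/15) + 0.5 × (7/18, 7/18, 2/9) = (0.261111, 13/36, 0.377778)

D_KL(P||M) = 0.0294 dits
D_KL(Q||M) = 0.0286 dits

JSD(P||Q) = 0.5 × 0.0294 + 0.5 × 0.0286 = 0.0290 dits

Unlike KL divergence, JSD is symmetric and bounded: 0 ≤ JSD ≤ log(2).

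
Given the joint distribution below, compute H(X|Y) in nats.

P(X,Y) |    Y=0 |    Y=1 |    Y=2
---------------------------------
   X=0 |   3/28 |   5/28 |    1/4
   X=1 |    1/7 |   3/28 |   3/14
0.6802 nats

Using the chain rule: H(X|Y) = H(X,Y) - H(Y)

First, compute H(X,Y) = 1.7409 nats

Marginal P(Y) = (1/4, 2/7, 13/28)
H(Y) = 1.0607 nats

H(X|Y) = H(X,Y) - H(Y) = 1.7409 - 1.0607 = 0.6802 nats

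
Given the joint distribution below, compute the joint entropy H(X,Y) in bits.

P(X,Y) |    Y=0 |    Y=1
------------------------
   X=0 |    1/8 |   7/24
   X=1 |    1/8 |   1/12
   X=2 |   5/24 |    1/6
2.4695 bits

Joint entropy is H(X,Y) = -Σ_{x,y} p(x,y) log p(x,y).

Summing over all non-zero entries:
H(X,Y) = -[1/8·log_2(1/8) + 7/24·log_2(7/24) + 1/8·log_2(1/8) + 1/12·log_2(1/12) + 5/24·log_2(5/24) + 1/6·log_2(1/6)]
H(X,Y) = 2.4695 bits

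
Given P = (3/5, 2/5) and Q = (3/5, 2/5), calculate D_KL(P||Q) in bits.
0.0000 bits

KL divergence: D_KL(P||Q) = Σ p(x) log(p(x)/q(x))

Computing term by term:
  x=0: 3/5 × log_2[(3/5)/(3/5)] = 3/5 × 0.0000 = 0.0000
  x=1: 2/5 × log_2[(2/5)/(2/5)] = 2/5 × 0.0000 = 0.0000

D_KL(P||Q) = 0.0000 bits

Note: KL divergence is always non-negative and equals 0 iff P = Q.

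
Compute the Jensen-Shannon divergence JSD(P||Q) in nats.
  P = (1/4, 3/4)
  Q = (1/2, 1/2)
0.0338 nats

Jensen-Shannon divergence is:
JSD(P||Q) = 0.5 × D_KL(P||M) + 0.5 × D_KL(Q||M)
where M = 0.5 × (P + Q) is the mixture distribution.

M = 0.5 × (1/4, 3/4) + 0.5 × (1/2, 1/2) = (3/8, 5/8)

D_KL(P||M) = 0.0354 nats
D_KL(Q||M) = 0.0323 nats

JSD(P||Q) = 0.5 × 0.0354 + 0.5 × 0.0323 = 0.0338 nats

Unlike KL divergence, JSD is symmetric and bounded: 0 ≤ JSD ≤ log(2).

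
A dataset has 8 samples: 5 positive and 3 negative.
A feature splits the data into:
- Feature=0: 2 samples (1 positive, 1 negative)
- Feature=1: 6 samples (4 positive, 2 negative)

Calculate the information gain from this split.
0.0157 bits

Information Gain = H(Y) - H(Y|Feature)

Before split:
P(positive) = 5/8 = 0.6250
H(Y) = 0.9544 bits

After split:
Feature=0: H = 1.0000 bits (weight = 2/8)
Feature=1: H = 0.9183 bits (weight = 6/8)
H(Y|Feature) = (2/8)×1.0000 + (6/8)×0.9183 = 0.9387 bits

Information Gain = 0.9544 - 0.9387 = 0.0157 bits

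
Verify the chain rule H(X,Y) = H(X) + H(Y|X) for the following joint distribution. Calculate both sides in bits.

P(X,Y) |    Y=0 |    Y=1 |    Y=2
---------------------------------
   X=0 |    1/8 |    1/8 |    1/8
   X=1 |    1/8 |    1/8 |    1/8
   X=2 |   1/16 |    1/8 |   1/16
H(X,Y) = 3.1250, H(X) = 1.5613, H(Y|X) = 1.5637 (all in bits)

Chain rule: H(X,Y) = H(X) + H(Y|X)

Left side — joint entropy directly:
H(X,Y) = -Σ p(x,y) log p(x,y) = 3.1250 bits

Right side — compute H(Y|X) from the conditional distributions:
P(X) = (3/8, 3/8, 1/4), so H(X) = 1.5613 bits
H(Y|X) = Σ_x P(X=x) · H(Y|X=x):
  P(Y|X=0) = (1/3, 1/3, 1/3), H(Y|X=0) = 1.5850, weight P(X=0) = 3/8
  P(Y|X=1) = (1/3, 1/3, 1/3), H(Y|X=1) = 1.5850, weight P(X=1) = 3/8
  P(Y|X=2) = (1/4, 1/2, 1/4), H(Y|X=2) = 1.5000, weight P(X=2) = 1/4
H(Y|X) = 1.5637 bits

H(X) + H(Y|X) = 1.5613 + 1.5637 = 3.1250 bits

Both sides equal 3.1250 bits. ✓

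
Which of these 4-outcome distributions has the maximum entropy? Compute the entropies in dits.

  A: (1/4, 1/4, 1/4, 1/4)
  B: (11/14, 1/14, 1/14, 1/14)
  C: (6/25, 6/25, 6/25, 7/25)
A

For a discrete distribution over n outcomes, entropy is maximized by the uniform distribution.

Computing entropies:
H(A) = 0.6021 dits
H(B) = 0.3279 dits
H(C) = 0.6010 dits

The uniform distribution (where all probabilities equal 1/4) achieves the maximum entropy of log_10(4) = 0.6021 dits.

Distribution A has the highest entropy.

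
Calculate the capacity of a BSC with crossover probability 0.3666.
0.0520 bits

For a binary symmetric channel (BSC) with error probability p:
Capacity C = 1 - H(p) bits per symbol

where H(p) = -p log₂(p) - (1-p) log₂(1-p) is the binary entropy function.

H(0.3666) = 0.9480 bits
C = 1 - 0.9480 = 0.0520 bits per symbol

This means we can reliably transmit up to 0.0520 bits of information per channel use.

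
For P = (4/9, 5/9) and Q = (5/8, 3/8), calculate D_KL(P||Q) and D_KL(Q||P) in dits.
D_KL(P||Q) = 0.0290, D_KL(Q||P) = 0.0285

KL divergence is not symmetric: D_KL(P||Q) ≠ D_KL(Q||P) in general.

D_KL(P||Q) = 0.0290 dits
D_KL(Q||P) = 0.0285 dits

No, they are not equal!

This asymmetry is why KL divergence is not a true distance metric.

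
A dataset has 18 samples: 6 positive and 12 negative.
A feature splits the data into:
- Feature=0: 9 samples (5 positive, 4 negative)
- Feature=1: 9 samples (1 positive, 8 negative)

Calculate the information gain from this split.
0.1711 bits

Information Gain = H(Y) - H(Y|Feature)

Before split:
P(positive) = 6/18 = 0.3333
H(Y) = 0.9183 bits

After split:
Feature=0: H = 0.9911 bits (weight = 9/18)
Feature=1: H = 0.5033 bits (weight = 9/18)
H(Y|Feature) = (9/18)×0.9911 + (9/18)×0.5033 = 0.7472 bits

Information Gain = 0.9183 - 0.7472 = 0.1711 bits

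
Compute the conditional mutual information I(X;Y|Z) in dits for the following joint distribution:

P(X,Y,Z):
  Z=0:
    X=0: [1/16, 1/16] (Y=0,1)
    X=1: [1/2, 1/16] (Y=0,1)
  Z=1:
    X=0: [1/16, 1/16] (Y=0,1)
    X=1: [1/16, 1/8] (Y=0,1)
0.0206 dits

Conditional mutual information: I(X;Y|Z) = H(X|Z) + H(Y|Z) - H(X,Y|Z)

H(Z) = 0.2697
H(X,Z) = 0.5026 → H(X|Z) = 0.2329
H(Y,Z) = 0.5026 → H(Y|Z) = 0.2329
H(X,Y,Z) = 0.7149 → H(X,Y|Z) = 0.4452

I(X;Y|Z) = 0.2329 + 0.2329 - 0.4452 = 0.0206 dits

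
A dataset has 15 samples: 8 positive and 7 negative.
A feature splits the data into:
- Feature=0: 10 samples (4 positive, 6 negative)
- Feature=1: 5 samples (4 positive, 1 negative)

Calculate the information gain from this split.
0.1088 bits

Information Gain = H(Y) - H(Y|Feature)

Before split:
P(positive) = 8/15 = 0.5333
H(Y) = 0.9968 bits

After split:
Feature=0: H = 0.9710 bits (weight = 10/15)
Feature=1: H = 0.7219 bits (weight = 5/15)
H(Y|Feature) = (10/15)×0.9710 + (5/15)×0.7219 = 0.8879 bits

Information Gain = 0.9968 - 0.8879 = 0.1088 bits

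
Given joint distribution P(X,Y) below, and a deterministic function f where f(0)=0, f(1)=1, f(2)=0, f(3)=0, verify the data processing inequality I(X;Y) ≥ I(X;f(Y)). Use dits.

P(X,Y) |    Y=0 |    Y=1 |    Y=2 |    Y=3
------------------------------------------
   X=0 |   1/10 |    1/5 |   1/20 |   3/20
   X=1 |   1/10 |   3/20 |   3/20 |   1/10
I(X;Y) = 0.0151, I(X;f(Y)) = 0.0024, inequality holds: 0.0151 ≥ 0.0024

Data Processing Inequality: For any Markov chain X → Y → Z, we have I(X;Y) ≥ I(X;Z).

Here Z = f(Y) is a deterministic function of Y, forming X → Y → Z.

Original I(X;Y) = 0.0151 dits

After applying f:
P(X,Z) where Z=f(Y):
- P(X,Z=0) = P(X,Y=0) + P(X,Y=2) + P(X,Y=3)
- P(X,Z=1) = P(X,Y=1)

I(X;Z) = I(X;f(Y)) = 0.0024 dits

Verification: 0.0151 ≥ 0.0024 ✓

Information cannot be created by processing; the function f can only lose information about X.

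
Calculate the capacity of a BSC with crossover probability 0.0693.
0.6367 bits

For a binary symmetric channel (BSC) with error probability p:
Capacity C = 1 - H(p) bits per symbol

where H(p) = -p log₂(p) - (1-p) log₂(1-p) is the binary entropy function.

H(0.0693) = 0.3633 bits
C = 1 - 0.3633 = 0.6367 bits per symbol

This means we can reliably transmit up to 0.6367 bits of information per channel use.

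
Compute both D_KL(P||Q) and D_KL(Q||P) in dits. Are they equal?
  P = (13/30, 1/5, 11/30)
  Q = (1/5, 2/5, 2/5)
D_KL(P||Q) = 0.0714, D_KL(Q||P) = 0.0684

KL divergence is not symmetric: D_KL(P||Q) ≠ D_KL(Q||P) in general.

D_KL(P||Q) = 0.0714 dits
D_KL(Q||P) = 0.0684 dits

No, they are not equal!

This asymmetry is why KL divergence is not a true distance metric.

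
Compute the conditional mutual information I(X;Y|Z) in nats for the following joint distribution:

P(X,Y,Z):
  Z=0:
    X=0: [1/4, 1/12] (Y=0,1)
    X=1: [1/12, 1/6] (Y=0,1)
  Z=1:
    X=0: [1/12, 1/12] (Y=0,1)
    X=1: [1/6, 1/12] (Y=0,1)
0.0576 nats

Conditional mutual information: I(X;Y|Z) = H(X|Z) + H(Y|Z) - H(X,Y|Z)

H(Z) = 0.6792
H(X,Z) = 1.3580 → H(X|Z) = 0.6788
H(Y,Z) = 1.3580 → H(Y|Z) = 0.6788
H(X,Y,Z) = 1.9792 → H(X,Y|Z) = 1.3000

I(X;Y|Z) = 0.6788 + 0.6788 - 1.3000 = 0.0576 nats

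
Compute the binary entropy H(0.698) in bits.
0.8837 bits

The binary entropy function is:
H(p) = -p log(p) - (1-p) log(1-p)

H(0.698) = -0.698 × log_2(0.698) - 0.302 × log_2(0.302)
H(0.698) = 0.8837 bits

Note: Binary entropy is maximized at p=0.5 (H=1 bit) and minimized at p=0 or p=1 (H=0).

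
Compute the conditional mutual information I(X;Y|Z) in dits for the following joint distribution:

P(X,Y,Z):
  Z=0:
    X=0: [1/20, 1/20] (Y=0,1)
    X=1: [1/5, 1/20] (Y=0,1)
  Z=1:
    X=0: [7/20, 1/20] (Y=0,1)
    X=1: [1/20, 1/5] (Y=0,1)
0.0748 dits

Conditional mutual information: I(X;Y|Z) = H(X|Z) + H(Y|Z) - H(X,Y|Z)

H(Z) = 0.2812
H(X,Z) = 0.5602 → H(X|Z) = 0.2790
H(Y,Z) = 0.5602 → H(Y|Z) = 0.2790
H(X,Y,Z) = 0.7644 → H(X,Y|Z) = 0.4832

I(X;Y|Z) = 0.2790 + 0.2790 - 0.4832 = 0.0748 dits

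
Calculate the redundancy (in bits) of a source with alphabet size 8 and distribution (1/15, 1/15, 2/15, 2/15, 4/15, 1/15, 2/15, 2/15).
0.1598 bits

Redundancy measures how far a source is from maximum entropy:
R = H_max - H(X)

Maximum entropy for 8 symbols: H_max = log_2(8) = 3.0000 bits
Actual entropy: H(X) = 2.8402 bits
Redundancy: R = 3.0000 - 2.8402 = 0.1598 bits

This redundancy represents potential for compression: the source could be compressed by 0.1598 bits per symbol.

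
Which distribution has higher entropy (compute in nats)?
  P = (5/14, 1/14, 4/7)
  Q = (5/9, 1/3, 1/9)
Q

Computing entropies in nats:
H(P) = 0.8760
H(Q) = 0.9369

Distribution Q has higher entropy.

Intuition: The distribution closer to uniform (more spread out) has higher entropy.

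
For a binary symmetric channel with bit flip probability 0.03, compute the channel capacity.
0.8056 bits

For a binary symmetric channel (BSC) with error probability p:
Capacity C = 1 - H(p) bits per symbol

where H(p) = -p log₂(p) - (1-p) log₂(1-p) is the binary entropy function.

H(0.03) = 0.1944 bits
C = 1 - 0.1944 = 0.8056 bits per symbol

This means we can reliably transmit up to 0.8056 bits of information per channel use.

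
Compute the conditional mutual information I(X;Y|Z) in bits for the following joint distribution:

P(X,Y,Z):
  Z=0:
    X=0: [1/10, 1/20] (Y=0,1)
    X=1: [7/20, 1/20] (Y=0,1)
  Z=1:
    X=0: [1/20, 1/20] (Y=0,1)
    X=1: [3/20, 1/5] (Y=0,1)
0.0222 bits

Conditional mutual information: I(X;Y|Z) = H(X|Z) + H(Y|Z) - H(X,Y|Z)

H(Z) = 0.9928
H(X,Z) = 1.8016 → H(X|Z) = 0.8088
H(Y,Z) = 1.8150 → H(Y|Z) = 0.8222
H(X,Y,Z) = 2.6016 → H(X,Y|Z) = 1.6088

I(X;Y|Z) = 0.8088 + 0.8222 - 1.6088 = 0.0222 bits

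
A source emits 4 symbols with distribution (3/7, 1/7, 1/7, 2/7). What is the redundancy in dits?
0.0475 dits

Redundancy measures how far a source is from maximum entropy:
R = H_max - H(X)

Maximum entropy for 4 symbols: H_max = log_10(4) = 0.6021 dits
Actual entropy: H(X) = 0.5546 dits
Redundancy: R = 0.6021 - 0.5546 = 0.0475 dits

This redundancy represents potential for compression: the source could be compressed by 0.0475 dits per symbol.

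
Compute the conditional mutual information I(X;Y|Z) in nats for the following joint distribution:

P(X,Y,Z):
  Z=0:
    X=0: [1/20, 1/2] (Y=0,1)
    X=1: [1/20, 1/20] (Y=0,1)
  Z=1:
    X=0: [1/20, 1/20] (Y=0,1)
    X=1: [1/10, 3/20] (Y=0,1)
0.0436 nats

Conditional mutual information: I(X;Y|Z) = H(X|Z) + H(Y|Z) - H(X,Y|Z)

H(Z) = 0.6474
H(X,Z) = 1.1359 → H(X|Z) = 0.4885
H(Y,Z) = 1.1655 → H(Y|Z) = 0.5181
H(X,Y,Z) = 1.6103 → H(X,Y|Z) = 0.9629

I(X;Y|Z) = 0.4885 + 0.5181 - 0.9629 = 0.0436 nats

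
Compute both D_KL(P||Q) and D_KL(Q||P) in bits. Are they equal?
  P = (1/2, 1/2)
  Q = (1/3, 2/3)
D_KL(P||Q) = 0.0850, D_KL(Q||P) = 0.0817

KL divergence is not symmetric: D_KL(P||Q) ≠ D_KL(Q||P) in general.

D_KL(P||Q) = 0.0850 bits
D_KL(Q||P) = 0.0817 bits

No, they are not equal!

This asymmetry is why KL divergence is not a true distance metric.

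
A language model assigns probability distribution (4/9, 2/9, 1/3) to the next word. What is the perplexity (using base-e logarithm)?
2.8888

Perplexity is e^H (or exp(H) for natural log).

First, H = -Σ p log p = 1.0609 nats
Perplexity = e^1.0609 = 2.8888

Interpretation: The model's uncertainty is equivalent to choosing uniformly among 2.9 options.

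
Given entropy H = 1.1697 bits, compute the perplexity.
2.2496

Perplexity is 2^H (or exp(H) for natural log).

H = 1.1697 bits
Perplexity = 2^1.1697 = 2.2496

Interpretation: The model's uncertainty is equivalent to choosing uniformly among 2.2 options.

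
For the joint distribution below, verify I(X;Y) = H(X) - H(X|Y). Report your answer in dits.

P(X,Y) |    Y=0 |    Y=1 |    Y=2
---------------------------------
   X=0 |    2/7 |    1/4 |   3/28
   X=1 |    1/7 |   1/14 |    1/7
I(X;Y) = 0.0165 dits

Mutual information has multiple equivalent forms:
- I(X;Y) = H(X) - H(X|Y)
- I(X;Y) = H(Y) - H(Y|X)
- I(X;Y) = H(X) + H(Y) - H(X,Y)

Computing all quantities:
H(X) = 0.2831, H(Y) = 0.4667, H(X,Y) = 0.7332
H(X|Y) = 0.2666, H(Y|X) = 0.4502

Verification:
H(X) - H(X|Y) = 0.2831 - 0.2666 = 0.0165
H(Y) - H(Y|X) = 0.4667 - 0.4502 = 0.0165
H(X) + H(Y) - H(X,Y) = 0.2831 + 0.4667 - 0.7332 = 0.0165

All forms give I(X;Y) = 0.0165 dits. ✓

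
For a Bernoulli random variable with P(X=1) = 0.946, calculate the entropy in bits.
0.3032 bits

The binary entropy function is:
H(p) = -p log(p) - (1-p) log(1-p)

H(0.946) = -0.946 × log_2(0.946) - 0.054 × log_2(0.054)
H(0.946) = 0.3032 bits

Note: Binary entropy is maximized at p=0.5 (H=1 bit) and minimized at p=0 or p=1 (H=0).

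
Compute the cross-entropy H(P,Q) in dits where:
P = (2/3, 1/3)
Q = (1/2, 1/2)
0.3010 dits

Cross-entropy: H(P,Q) = -Σ p(x) log q(x)

Alternatively: H(P,Q) = H(P) + D_KL(P||Q)
H(P) = 0.2764 dits
D_KL(P||Q) = 0.0246 dits

H(P,Q) = 0.2764 + 0.0246 = 0.3010 dits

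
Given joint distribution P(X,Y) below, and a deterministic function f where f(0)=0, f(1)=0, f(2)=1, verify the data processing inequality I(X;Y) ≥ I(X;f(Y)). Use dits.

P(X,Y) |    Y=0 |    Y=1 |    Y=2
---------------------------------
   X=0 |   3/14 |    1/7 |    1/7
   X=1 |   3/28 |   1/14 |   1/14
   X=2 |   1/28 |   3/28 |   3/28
I(X;Y) = 0.0161, I(X;f(Y)) = 0.0037, inequality holds: 0.0161 ≥ 0.0037

Data Processing Inequality: For any Markov chain X → Y → Z, we have I(X;Y) ≥ I(X;Z).

Here Z = f(Y) is a deterministic function of Y, forming X → Y → Z.

Original I(X;Y) = 0.0161 dits

After applying f:
P(X,Z) where Z=f(Y):
- P(X,Z=0) = P(X,Y=0) + P(X,Y=1)
- P(X,Z=1) = P(X,Y=2)

I(X;Z) = I(X;f(Y)) = 0.0037 dits

Verification: 0.0161 ≥ 0.0037 ✓

Information cannot be created by processing; the function f can only lose information about X.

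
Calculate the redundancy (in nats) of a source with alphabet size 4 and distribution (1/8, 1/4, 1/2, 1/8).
0.1733 nats

Redundancy measures how far a source is from maximum entropy:
R = H_max - H(X)

Maximum entropy for 4 symbols: H_max = log_e(4) = 1.3863 nats
Actual entropy: H(X) = 1.2130 nats
Redundancy: R = 1.3863 - 1.2130 = 0.1733 nats

This redundancy represents potential for compression: the source could be compressed by 0.1733 nats per symbol.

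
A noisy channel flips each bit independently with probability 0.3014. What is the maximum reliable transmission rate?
0.1170 bits

For a binary symmetric channel (BSC) with error probability p:
Capacity C = 1 - H(p) bits per symbol

where H(p) = -p log₂(p) - (1-p) log₂(1-p) is the binary entropy function.

H(0.3014) = 0.8830 bits
C = 1 - 0.8830 = 0.1170 bits per symbol

This means we can reliably transmit up to 0.1170 bits of information per channel use.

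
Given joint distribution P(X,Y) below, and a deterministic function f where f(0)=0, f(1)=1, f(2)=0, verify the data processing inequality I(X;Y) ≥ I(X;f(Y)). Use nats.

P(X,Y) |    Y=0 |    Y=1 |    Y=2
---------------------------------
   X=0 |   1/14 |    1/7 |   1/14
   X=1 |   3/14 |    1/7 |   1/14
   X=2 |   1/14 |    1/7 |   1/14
I(X;Y) = 0.0334, I(X;f(Y)) = 0.0140, inequality holds: 0.0334 ≥ 0.0140

Data Processing Inequality: For any Markov chain X → Y → Z, we have I(X;Y) ≥ I(X;Z).

Here Z = f(Y) is a deterministic function of Y, forming X → Y → Z.

Original I(X;Y) = 0.0334 nats

After applying f:
P(X,Z) where Z=f(Y):
- P(X,Z=0) = P(X,Y=0) + P(X,Y=2)
- P(X,Z=1) = P(X,Y=1)

I(X;Z) = I(X;f(Y)) = 0.0140 nats

Verification: 0.0334 ≥ 0.0140 ✓

Information cannot be created by processing; the function f can only lose information about X.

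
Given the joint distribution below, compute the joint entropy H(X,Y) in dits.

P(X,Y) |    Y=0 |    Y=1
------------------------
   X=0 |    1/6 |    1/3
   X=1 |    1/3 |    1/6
0.5775 dits

Joint entropy is H(X,Y) = -Σ_{x,y} p(x,y) log p(x,y).

Summing over all non-zero entries:
H(X,Y) = -[1/6·log_10(1/6) + 1/3·log_10(1/3) + 1/3·log_10(1/3) + 1/6·log_10(1/6)]
H(X,Y) = 0.5775 dits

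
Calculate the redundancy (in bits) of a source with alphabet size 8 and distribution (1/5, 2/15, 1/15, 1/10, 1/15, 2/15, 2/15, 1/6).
0.0889 bits

Redundancy measures how far a source is from maximum entropy:
R = H_max - H(X)

Maximum entropy for 8 symbols: H_max = log_2(8) = 3.0000 bits
Actual entropy: H(X) = 2.9111 bits
Redundancy: R = 3.0000 - 2.9111 = 0.0889 bits

This redundancy represents potential for compression: the source could be compressed by 0.0889 bits per symbol.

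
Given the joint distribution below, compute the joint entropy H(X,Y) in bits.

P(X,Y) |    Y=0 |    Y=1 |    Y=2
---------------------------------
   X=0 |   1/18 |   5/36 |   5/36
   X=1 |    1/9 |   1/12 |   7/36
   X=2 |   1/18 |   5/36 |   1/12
3.0591 bits

Joint entropy is H(X,Y) = -Σ_{x,y} p(x,y) log p(x,y).

Summing over all non-zero entries:
H(X,Y) = -[1/18·log_2(1/18) + 5/36·log_2(5/36) + 5/36·log_2(5/36) + 1/9·log_2(1/9) + 1/12·log_2(1/12) + 7/36·log_2(7/36) + 1/18·log_2(1/18) + 5/36·log_2(5/36) + 1/12·log_2(1/12)]
H(X,Y) = 3.0591 bits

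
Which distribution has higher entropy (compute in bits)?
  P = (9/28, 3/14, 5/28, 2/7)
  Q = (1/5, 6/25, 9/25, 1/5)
P

Computing entropies in bits:
H(P) = 1.9628
H(Q) = 1.9535

Distribution P has higher entropy.

Intuition: The distribution closer to uniform (more spread out) has higher entropy.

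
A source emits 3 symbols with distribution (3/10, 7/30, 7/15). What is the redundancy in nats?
0.0422 nats

Redundancy measures how far a source is from maximum entropy:
R = H_max - H(X)

Maximum entropy for 3 symbols: H_max = log_e(3) = 1.0986 nats
Actual entropy: H(X) = 1.0564 nats
Redundancy: R = 1.0986 - 1.0564 = 0.0422 nats

This redundancy represents potential for compression: the source could be compressed by 0.0422 nats per symbol.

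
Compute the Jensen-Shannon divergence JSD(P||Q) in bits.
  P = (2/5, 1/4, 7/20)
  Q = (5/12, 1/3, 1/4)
0.0105 bits

Jensen-Shannon divergence is:
JSD(P||Q) = 0.5 × D_KL(P||M) + 0.5 × D_KL(Q||M)
where M = 0.5 × (P + Q) is the mixture distribution.

M = 0.5 × (2/5, 1/4, 7/20) + 0.5 × (5/12, 1/3, 1/4) = (0.408333, 7/24, 3/10)

D_KL(P||M) = 0.0103 bits
D_KL(Q||M) = 0.0106 bits

JSD(P||Q) = 0.5 × 0.0103 + 0.5 × 0.0106 = 0.0105 bits

Unlike KL divergence, JSD is symmetric and bounded: 0 ≤ JSD ≤ log(2).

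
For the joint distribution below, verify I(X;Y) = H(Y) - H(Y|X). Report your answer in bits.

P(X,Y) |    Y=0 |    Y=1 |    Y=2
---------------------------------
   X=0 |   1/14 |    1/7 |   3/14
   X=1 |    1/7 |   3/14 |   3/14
I(X;Y) = 0.0131 bits

Mutual information has multiple equivalent forms:
- I(X;Y) = H(X) - H(X|Y)
- I(X;Y) = H(Y) - H(Y|X)
- I(X;Y) = H(X) + H(Y) - H(X,Y)

Computing all quantities:
H(X) = 0.9852, H(Y) = 1.5306, H(X,Y) = 2.5027
H(X|Y) = 0.9721, H(Y|X) = 1.5175

Verification:
H(X) - H(X|Y) = 0.9852 - 0.9721 = 0.0131
H(Y) - H(Y|X) = 1.5306 - 1.5175 = 0.0131
H(X) + H(Y) - H(X,Y) = 0.9852 + 1.5306 - 2.5027 = 0.0131

All forms give I(X;Y) = 0.0131 bits. ✓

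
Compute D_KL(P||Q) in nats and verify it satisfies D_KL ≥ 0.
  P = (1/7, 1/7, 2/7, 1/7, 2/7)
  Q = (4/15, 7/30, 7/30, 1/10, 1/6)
0.1036 nats

KL divergence satisfies the Gibbs inequality: D_KL(P||Q) ≥ 0 for all distributions P, Q.

D_KL(P||Q) = Σ p(x) log(p(x)/q(x))
Term by term:
  x=0: 1/7 × log_e[(1/7)/(4/15)] = -0.0892
  x=1: 1/7 × log_e[(1/7)/(7/30)] = -0.0701
  x=2: 2/7 × log_e[(2/7)/(7/30)] = 0.0579
  x=3: 1/7 × log_e[(1/7)/(1/10)] = 0.0510
  x=4: 2/7 × log_e[(2/7)/(1/6)] = 0.1540
D_KL(P||Q) = 0.1036 nats

D_KL(P||Q) = 0.1036 ≥ 0 ✓

This non-negativity is a fundamental property: relative entropy cannot be negative because it measures how different Q is from P.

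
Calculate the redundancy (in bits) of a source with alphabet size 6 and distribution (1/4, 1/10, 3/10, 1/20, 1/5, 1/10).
0.2190 bits

Redundancy measures how far a source is from maximum entropy:
R = H_max - H(X)

Maximum entropy for 6 symbols: H_max = log_2(6) = 2.5850 bits
Actual entropy: H(X) = 2.3660 bits
Redundancy: R = 2.5850 - 2.3660 = 0.2190 bits

This redundancy represents potential for compression: the source could be compressed by 0.2190 bits per symbol.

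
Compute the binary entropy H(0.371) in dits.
0.2864 dits

The binary entropy function is:
H(p) = -p log(p) - (1-p) log(1-p)

H(0.371) = -0.371 × log_10(0.371) - 0.629 × log_10(0.629)
H(0.371) = 0.2864 dits

Note: Binary entropy is maximized at p=0.5 (H=1 bit) and minimized at p=0 or p=1 (H=0).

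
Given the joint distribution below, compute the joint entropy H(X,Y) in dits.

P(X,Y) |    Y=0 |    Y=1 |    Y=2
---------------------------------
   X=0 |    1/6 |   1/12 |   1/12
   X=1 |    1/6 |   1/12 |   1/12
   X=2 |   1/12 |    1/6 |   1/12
0.9287 dits

Joint entropy is H(X,Y) = -Σ_{x,y} p(x,y) log p(x,y).

Summing over all non-zero entries:
H(X,Y) = -[1/6·log_10(1/6) + 1/12·log_10(1/12) + 1/12·log_10(1/12) + 1/6·log_10(1/6) + 1/12·log_10(1/12) + 1/12·log_10(1/12) + 1/12·log_10(1/12) + 1/6·log_10(1/6) + 1/12·log_10(1/12)]
H(X,Y) = 0.9287 dits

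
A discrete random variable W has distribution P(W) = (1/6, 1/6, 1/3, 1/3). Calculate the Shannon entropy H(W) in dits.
0.5775 dits

Shannon entropy is H(X) = -Σ p(x) log p(x).

For P = (1/6, 1/6, 1/3, 1/3):
H = -1/6 × log_10(1/6) -1/6 × log_10(1/6) -1/3 × log_10(1/3) -1/3 × log_10(1/3)
H = 0.5775 dits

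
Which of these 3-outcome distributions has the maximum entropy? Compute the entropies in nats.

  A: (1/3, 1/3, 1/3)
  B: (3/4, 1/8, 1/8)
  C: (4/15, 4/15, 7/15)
A

For a discrete distribution over n outcomes, entropy is maximized by the uniform distribution.

Computing entropies:
H(A) = 1.0986 nats
H(B) = 0.7356 nats
H(C) = 1.0606 nats

The uniform distribution (where all probabilities equal 1/3) achieves the maximum entropy of log_e(3) = 1.0986 nats.

Distribution A has the highest entropy.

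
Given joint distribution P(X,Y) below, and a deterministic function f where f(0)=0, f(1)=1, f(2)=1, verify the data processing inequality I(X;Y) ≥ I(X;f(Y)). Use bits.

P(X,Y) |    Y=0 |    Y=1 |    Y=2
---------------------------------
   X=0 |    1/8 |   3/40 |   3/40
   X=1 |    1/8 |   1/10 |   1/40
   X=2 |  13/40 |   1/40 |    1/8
I(X;Y) = 0.1192, I(X;f(Y)) = 0.0330, inequality holds: 0.1192 ≥ 0.0330

Data Processing Inequality: For any Markov chain X → Y → Z, we have I(X;Y) ≥ I(X;Z).

Here Z = f(Y) is a deterministic function of Y, forming X → Y → Z.

Original I(X;Y) = 0.1192 bits

After applying f:
P(X,Z) where Z=f(Y):
- P(X,Z=0) = P(X,Y=0)
- P(X,Z=1) = P(X,Y=1) + P(X,Y=2)

I(X;Z) = I(X;f(Y)) = 0.0330 bits

Verification: 0.1192 ≥ 0.0330 ✓

Information cannot be created by processing; the function f can only lose information about X.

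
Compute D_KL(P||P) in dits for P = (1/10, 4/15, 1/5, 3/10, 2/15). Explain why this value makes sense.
0.0000 dits

KL divergence satisfies the Gibbs inequality: D_KL(P||Q) ≥ 0 for all distributions P, Q.

D_KL(P||Q) = Σ p(x) log(p(x)/q(x))
Each term is p(x) × log_10(p(x)/p(x)) = p(x) × log_10(1) = 0, so the sum is 0.
D_KL(P||Q) = 0.0000 dits

When P = Q, the KL divergence is exactly 0, as there is no 'divergence' between identical distributions.

This non-negativity is a fundamental property: relative entropy cannot be negative because it measures how different Q is from P.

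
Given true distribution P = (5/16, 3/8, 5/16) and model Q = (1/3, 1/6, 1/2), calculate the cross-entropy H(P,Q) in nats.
1.2318 nats

Cross-entropy: H(P,Q) = -Σ p(x) log q(x)

Alternatively: H(P,Q) = H(P) + D_KL(P||Q)
H(P) = 1.0948 nats
D_KL(P||Q) = 0.1371 nats

H(P,Q) = 1.0948 + 0.1371 = 1.2318 nats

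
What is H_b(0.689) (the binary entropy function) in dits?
0.2692 dits

The binary entropy function is:
H(p) = -p log(p) - (1-p) log(1-p)

H(0.689) = -0.689 × log_10(0.689) - 0.311 × log_10(0.311)
H(0.689) = 0.2692 dits

Note: Binary entropy is maximized at p=0.5 (H=1 bit) and minimized at p=0 or p=1 (H=0).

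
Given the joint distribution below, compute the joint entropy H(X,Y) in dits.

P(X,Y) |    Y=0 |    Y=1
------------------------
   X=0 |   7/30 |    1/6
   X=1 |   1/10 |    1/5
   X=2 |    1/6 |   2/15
0.7633 dits

Joint entropy is H(X,Y) = -Σ_{x,y} p(x,y) log p(x,y).

Summing over all non-zero entries:
H(X,Y) = -[7/30·log_10(7/30) + 1/6·log_10(1/6) + 1/10·log_10(1/10) + 1/5·log_10(1/5) + 1/6·log_10(1/6) + 2/15·log_10(2/15)]
H(X,Y) = 0.7633 dits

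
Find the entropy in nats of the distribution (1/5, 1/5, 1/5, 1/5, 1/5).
1.6094 nats

Shannon entropy is H(X) = -Σ p(x) log p(x).

For P = (1/5, 1/5, 1/5, 1/5, 1/5):
H = -1/5 × log_e(1/5) -1/5 × log_e(1/5) -1/5 × log_e(1/5) -1/5 × log_e(1/5) -1/5 × log_e(1/5)
H = 1.6094 nats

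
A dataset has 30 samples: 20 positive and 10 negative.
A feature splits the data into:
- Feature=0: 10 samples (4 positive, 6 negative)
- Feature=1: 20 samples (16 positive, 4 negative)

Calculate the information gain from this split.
0.1134 bits

Information Gain = H(Y) - H(Y|Feature)

Before split:
P(positive) = 20/30 = 0.6667
H(Y) = 0.9183 bits

After split:
Feature=0: H = 0.9710 bits (weight = 10/30)
Feature=1: H = 0.7219 bits (weight = 20/30)
H(Y|Feature) = (10/30)×0.9710 + (20/30)×0.7219 = 0.8049 bits

Information Gain = 0.9183 - 0.8049 = 0.1134 bits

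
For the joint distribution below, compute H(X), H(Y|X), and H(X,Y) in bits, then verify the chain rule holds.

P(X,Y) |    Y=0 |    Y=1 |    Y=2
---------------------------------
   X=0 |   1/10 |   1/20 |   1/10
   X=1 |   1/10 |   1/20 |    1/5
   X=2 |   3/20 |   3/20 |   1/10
H(X,Y) = 3.0464, H(X) = 1.5589, H(Y|X) = 1.4876 (all in bits)

Chain rule: H(X,Y) = H(X) + H(Y|X)

Left side — joint entropy directly:
H(X,Y) = -Σ p(x,y) log p(x,y) = 3.0464 bits

Right side — compute H(Y|X) from the conditional distributions:
P(X) = (1/4, 7/20, 2/5), so H(X) = 1.5589 bits
H(Y|X) = Σ_x P(X=x) · H(Y|X=x):
  P(Y|X=0) = (2/5, 1/5, 2/5), H(Y|X=0) = 1.5219, weight P(X=0) = 1/4
  P(Y|X=1) = (2/7, 1/7, 4/7), H(Y|X=1) = 1.3788, weight P(X=1) = 7/20
  P(Y|X=2) = (3/8, 3/8, 1/4), H(Y|X=2) = 1.5613, weight P(X=2) = 2/5
H(Y|X) = 1.4876 bits

H(X) + H(Y|X) = 1.5589 + 1.4876 = 3.0464 bits

Both sides equal 3.0464 bits. ✓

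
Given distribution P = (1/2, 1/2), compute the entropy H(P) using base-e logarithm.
0.6931 nats

Shannon entropy is H(X) = -Σ p(x) log p(x).

For P = (1/2, 1/2):
H = -1/2 × log_e(1/2) -1/2 × log_e(1/2)
H = 0.6931 nats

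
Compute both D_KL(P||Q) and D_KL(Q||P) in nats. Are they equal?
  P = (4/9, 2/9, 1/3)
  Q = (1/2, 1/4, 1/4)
D_KL(P||Q) = 0.0174, D_KL(Q||P) = 0.0164

KL divergence is not symmetric: D_KL(P||Q) ≠ D_KL(Q||P) in general.

D_KL(P||Q) = 0.0174 nats
D_KL(Q||P) = 0.0164 nats

No, they are not equal!

This asymmetry is why KL divergence is not a true distance metric.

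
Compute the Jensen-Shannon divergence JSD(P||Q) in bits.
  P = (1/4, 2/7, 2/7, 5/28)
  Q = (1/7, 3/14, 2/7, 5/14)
0.0363 bits

Jensen-Shannon divergence is:
JSD(P||Q) = 0.5 × D_KL(P||M) + 0.5 × D_KL(Q||M)
where M = 0.5 × (P + Q) is the mixture distribution.

M = 0.5 × (1/4, 2/7, 2/7, 5/28) + 0.5 × (1/7, 3/14, 2/7, 5/14) = (0.196429, 1/4, 2/7, 0.267857)

D_KL(P||M) = 0.0376 bits
D_KL(Q||M) = 0.0349 bits

JSD(P||Q) = 0.5 × 0.0376 + 0.5 × 0.0349 = 0.0363 bits

Unlike KL divergence, JSD is symmetric and bounded: 0 ≤ JSD ≤ log(2).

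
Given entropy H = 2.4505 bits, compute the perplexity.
5.4661

Perplexity is 2^H (or exp(H) for natural log).

H = 2.4505 bits
Perplexity = 2^2.4505 = 5.4661

Interpretation: The model's uncertainty is equivalent to choosing uniformly among 5.5 options.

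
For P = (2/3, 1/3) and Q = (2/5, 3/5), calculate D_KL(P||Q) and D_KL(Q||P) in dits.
D_KL(P||Q) = 0.0628, D_KL(Q||P) = 0.0644

KL divergence is not symmetric: D_KL(P||Q) ≠ D_KL(Q||P) in general.

D_KL(P||Q) = 0.0628 dits
D_KL(Q||P) = 0.0644 dits

No, they are not equal!

This asymmetry is why KL divergence is not a true distance metric.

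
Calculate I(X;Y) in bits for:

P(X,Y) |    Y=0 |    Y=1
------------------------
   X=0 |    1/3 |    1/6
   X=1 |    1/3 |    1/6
0.0000 bits

Mutual information: I(X;Y) = H(X) + H(Y) - H(X,Y)

Marginals:
P(X) = (1/2, 1/2), H(X) = 1.0000 bits
P(Y) = (2/3, 1/3), H(Y) = 0.9183 bits

Joint entropy: H(X,Y) = 1.9183 bits

I(X;Y) = 1.0000 + 0.9183 - 1.9183 = 0.0000 bits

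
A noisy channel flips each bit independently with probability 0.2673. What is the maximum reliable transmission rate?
0.1624 bits

For a binary symmetric channel (BSC) with error probability p:
Capacity C = 1 - H(p) bits per symbol

where H(p) = -p log₂(p) - (1-p) log₂(1-p) is the binary entropy function.

H(0.2673) = 0.8376 bits
C = 1 - 0.8376 = 0.1624 bits per symbol

This means we can reliably transmit up to 0.1624 bits of information per channel use.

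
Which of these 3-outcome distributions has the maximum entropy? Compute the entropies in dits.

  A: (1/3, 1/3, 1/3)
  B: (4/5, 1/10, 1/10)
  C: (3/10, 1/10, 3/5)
A

For a discrete distribution over n outcomes, entropy is maximized by the uniform distribution.

Computing entropies:
H(A) = 0.4771 dits
H(B) = 0.2775 dits
H(C) = 0.3900 dits

The uniform distribution (where all probabilities equal 1/3) achieves the maximum entropy of log_10(3) = 0.4771 dits.

Distribution A has the highest entropy.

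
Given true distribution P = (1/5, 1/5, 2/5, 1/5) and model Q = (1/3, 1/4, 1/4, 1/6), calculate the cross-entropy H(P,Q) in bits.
2.0340 bits

Cross-entropy: H(P,Q) = -Σ p(x) log q(x)

Alternatively: H(P,Q) = H(P) + D_KL(P||Q)
H(P) = 1.9219 bits
D_KL(P||Q) = 0.1121 bits

H(P,Q) = 1.9219 + 0.1121 = 2.0340 bits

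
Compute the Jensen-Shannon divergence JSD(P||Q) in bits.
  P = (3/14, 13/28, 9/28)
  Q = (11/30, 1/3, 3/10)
0.0226 bits

Jensen-Shannon divergence is:
JSD(P||Q) = 0.5 × D_KL(P||M) + 0.5 × D_KL(Q||M)
where M = 0.5 × (P + Q) is the mixture distribution.

M = 0.5 × (3/14, 13/28, 9/28) + 0.5 × (11/30, 1/3, 3/10) = (0.290476, 0.39881, 0.310714)

D_KL(P||M) = 0.0235 bits
D_KL(Q||M) = 0.0218 bits

JSD(P||Q) = 0.5 × 0.0235 + 0.5 × 0.0218 = 0.0226 bits

Unlike KL divergence, JSD is symmetric and bounded: 0 ≤ JSD ≤ log(2).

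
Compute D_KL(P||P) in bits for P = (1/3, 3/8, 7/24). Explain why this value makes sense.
0.0000 bits

KL divergence satisfies the Gibbs inequality: D_KL(P||Q) ≥ 0 for all distributions P, Q.

D_KL(P||Q) = Σ p(x) log(p(x)/q(x))
Each term is p(x) × log_2(p(x)/p(x)) = p(x) × log_2(1) = 0, so the sum is 0.
D_KL(P||Q) = 0.0000 bits

When P = Q, the KL divergence is exactly 0, as there is no 'divergence' between identical distributions.

This non-negativity is a fundamental property: relative entropy cannot be negative because it measures how different Q is from P.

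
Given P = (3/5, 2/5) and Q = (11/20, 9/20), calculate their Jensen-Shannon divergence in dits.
0.0006 dits

Jensen-Shannon divergence is:
JSD(P||Q) = 0.5 × D_KL(P||M) + 0.5 × D_KL(Q||M)
where M = 0.5 × (P + Q) is the mixture distribution.

M = 0.5 × (3/5, 2/5) + 0.5 × (11/20, 9/20) = (23/40, 17/40)

D_KL(P||M) = 0.0006 dits
D_KL(Q||M) = 0.0006 dits

JSD(P||Q) = 0.5 × 0.0006 + 0.5 × 0.0006 = 0.0006 dits

Unlike KL divergence, JSD is symmetric and bounded: 0 ≤ JSD ≤ log(2).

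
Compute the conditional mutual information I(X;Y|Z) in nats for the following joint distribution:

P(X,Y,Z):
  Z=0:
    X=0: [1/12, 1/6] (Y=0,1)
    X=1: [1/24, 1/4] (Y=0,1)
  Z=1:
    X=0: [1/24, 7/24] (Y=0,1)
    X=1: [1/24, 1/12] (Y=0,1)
0.0260 nats

Conditional mutual information: I(X;Y|Z) = H(X|Z) + H(Y|Z) - H(X,Y|Z)

H(Z) = 0.6897
H(X,Z) = 1.3321 → H(X|Z) = 0.6424
H(Y,Z) = 1.1996 → H(Y|Z) = 0.5099
H(X,Y,Z) = 1.8160 → H(X,Y|Z) = 1.1263

I(X;Y|Z) = 0.6424 + 0.5099 - 1.1263 = 0.0260 nats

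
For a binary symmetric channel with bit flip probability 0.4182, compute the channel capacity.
0.0194 bits

For a binary symmetric channel (BSC) with error probability p:
Capacity C = 1 - H(p) bits per symbol

where H(p) = -p log₂(p) - (1-p) log₂(1-p) is the binary entropy function.

H(0.4182) = 0.9806 bits
C = 1 - 0.9806 = 0.0194 bits per symbol

This means we can reliably transmit up to 0.0194 bits of information per channel use.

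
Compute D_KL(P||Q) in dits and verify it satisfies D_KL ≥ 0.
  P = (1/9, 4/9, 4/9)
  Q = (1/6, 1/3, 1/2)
0.0132 dits

KL divergence satisfies the Gibbs inequality: D_KL(P||Q) ≥ 0 for all distributions P, Q.

D_KL(P||Q) = Σ p(x) log(p(x)/q(x))
Term by term:
  x=0: 1/9 × log_10[(1/9)/(1/6)] = -0.0196
  x=1: 4/9 × log_10[(4/9)/(1/3)] = 0.0555
  x=2: 4/9 × log_10[(4/9)/(1/2)] = -0.0227
D_KL(P||Q) = 0.0132 dits

D_KL(P||Q) = 0.0132 ≥ 0 ✓

This non-negativity is a fundamental property: relative entropy cannot be negative because it measures how different Q is from P.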